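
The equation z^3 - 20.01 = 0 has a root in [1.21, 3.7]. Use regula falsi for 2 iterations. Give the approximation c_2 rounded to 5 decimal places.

2.52953

f(1.210000) = -18.238439, f(3.700000) = 30.643000
step 1: c = 2.139058, f(c) = -10.222586 < 0 → new bracket [2.139058, 3.700000]
step 2: c = 2.529530, f(c) = -3.824742 < 0 → new bracket [2.529530, 3.700000]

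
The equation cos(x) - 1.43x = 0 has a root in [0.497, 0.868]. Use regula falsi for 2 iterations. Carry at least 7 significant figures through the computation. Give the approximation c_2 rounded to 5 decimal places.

f(0.497000) = 0.168307, f(0.868000) = -0.594886
step 1: c = 0.578817, f(c) = 0.009403 > 0 → new bracket [0.578817, 0.868000]
step 2: c = 0.583316, f(c) = 0.000498 > 0 → new bracket [0.583316, 0.868000]

0.58332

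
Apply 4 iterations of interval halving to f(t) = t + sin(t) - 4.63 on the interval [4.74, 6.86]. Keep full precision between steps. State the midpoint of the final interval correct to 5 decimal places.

5.33625

f(4.740000) = -0.889619, f(6.860000) = 2.775357 (opposite signs)
step 1: m = 5.800000, f(m) = 0.705398 > 0 → root in [4.740000, 5.800000]
step 2: m = 5.270000, f(m) = -0.208522 < 0 → root in [5.270000, 5.800000]
step 3: m = 5.535000, f(m) = 0.224690 > 0 → root in [5.270000, 5.535000]
step 4: m = 5.402500, f(m) = 0.001325 > 0 → root in [5.270000, 5.402500]
Midpoint of [5.270000, 5.402500] = 5.336250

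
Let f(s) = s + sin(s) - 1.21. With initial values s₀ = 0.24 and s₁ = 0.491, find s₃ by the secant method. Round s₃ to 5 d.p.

Secant update: s_(k+1) = s_k − f(s_k)·(s_k − s_(k-1))/(f(s_k) − f(s_(k-1))).
f(s_0) = -0.732297, f(s_1) = -0.247492
s_2 = 0.491000 - (-0.247492)·(0.491000 - 0.240000)/(-0.247492 - (-0.732297)) = 0.619135; f(s_2) = -0.010534
s_3 = 0.619135 - (-0.010534)·(0.619135 - 0.491000)/(-0.010534 - (-0.247492)) = 0.624831; f(s_3) = -0.000208

0.62483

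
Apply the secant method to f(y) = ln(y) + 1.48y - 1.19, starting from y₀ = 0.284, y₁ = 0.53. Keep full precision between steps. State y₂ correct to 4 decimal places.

0.7891

f(y_0) = -2.028461, f(y_1) = -1.040478
y_2 = 0.530000 - (-1.040478)·(0.530000 - 0.284000)/(-1.040478 - (-2.028461)) = 0.789071; f(y_2) = -0.259074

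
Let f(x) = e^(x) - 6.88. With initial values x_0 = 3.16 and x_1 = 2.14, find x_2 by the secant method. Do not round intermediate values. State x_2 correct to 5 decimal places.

2.03040

f(x_0) = 16.690596, f(x_1) = 1.619438
x_2 = 2.140000 - (1.619438)·(2.140000 - 3.160000)/(1.619438 - (16.690596)) = 2.030398; f(x_2) = 0.737119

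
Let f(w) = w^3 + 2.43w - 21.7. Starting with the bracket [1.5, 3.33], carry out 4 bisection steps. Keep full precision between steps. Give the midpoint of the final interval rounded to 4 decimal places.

2.4722

f(1.500000) = -14.680000, f(3.330000) = 23.317937 (opposite signs)
step 1: m = 2.415000, f(m) = -1.746727 < 0 → root in [2.415000, 3.330000]
step 2: m = 2.872500, f(m) = 8.981909 > 0 → root in [2.415000, 2.872500]
step 3: m = 2.643750, f(m) = 3.202576 > 0 → root in [2.415000, 2.643750]
step 4: m = 2.529375, f(m) = 0.628660 > 0 → root in [2.415000, 2.529375]
Midpoint of [2.415000, 2.529375] = 2.472187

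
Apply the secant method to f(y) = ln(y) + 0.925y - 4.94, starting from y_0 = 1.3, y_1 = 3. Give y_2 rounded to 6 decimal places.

3.752615

Secant update: y_(k+1) = y_k − f(y_k)·(y_k − y_(k-1))/(f(y_k) − f(y_(k-1))).
f(y_0) = -3.475136, f(y_1) = -1.066388
y_2 = 3.000000 - (-1.066388)·(3.000000 - 1.300000)/(-1.066388 - (-3.475136)) = 3.752615; f(y_2) = -0.146379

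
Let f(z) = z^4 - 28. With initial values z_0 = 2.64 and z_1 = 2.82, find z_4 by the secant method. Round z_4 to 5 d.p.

2.30164

f(z_0) = 20.575324, f(z_1) = 35.240666
z_2 = 2.820000 - (35.240666)·(2.820000 - 2.640000)/(35.240666 - (20.575324)) = 2.387462; f(z_2) = 4.489704
z_3 = 2.387462 - (4.489704)·(2.387462 - 2.820000)/(4.489704 - (35.240666)) = 2.324310; f(z_3) = 1.186128
z_4 = 2.324310 - (1.186128)·(2.324310 - 2.387462)/(1.186128 - (4.489704)) = 2.301636; f(z_4) = 0.063818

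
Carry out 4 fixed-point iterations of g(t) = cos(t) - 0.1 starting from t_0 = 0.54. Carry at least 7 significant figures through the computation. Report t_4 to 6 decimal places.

t_1 = g(0.540000) = 0.757709
t_2 = g(0.757709) = 0.626413
t_3 = g(0.626413) = 0.710136
t_4 = g(0.710136) = 0.658273

0.658273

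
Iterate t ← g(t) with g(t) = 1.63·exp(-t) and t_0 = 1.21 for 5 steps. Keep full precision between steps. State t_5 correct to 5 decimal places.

0.66521

t_1 = g(1.210000) = 0.486062
t_2 = g(0.486062) = 1.002522
t_3 = g(1.002522) = 0.598133
t_4 = g(0.598133) = 0.896234
t_5 = g(0.896234) = 0.665209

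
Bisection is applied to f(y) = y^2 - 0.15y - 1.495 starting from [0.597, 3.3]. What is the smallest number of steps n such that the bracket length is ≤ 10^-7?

Initial width b − a = 3.3 − 0.597 = 2.703000.
After n steps the width is (b−a)/2^n; need (b−a)/2^n ≤ 10^-7.
So n ≥ log₂(2.703000/10^-7) = log₂(27030000.0000) ≈ 24.6881.
Hence n = 25.

25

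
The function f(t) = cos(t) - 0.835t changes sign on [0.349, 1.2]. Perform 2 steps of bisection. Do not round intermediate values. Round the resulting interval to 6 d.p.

f(0.349000) = 0.648300, f(1.200000) = -0.639642 (opposite signs)
step 1: m = 0.774500, f(m) = 0.068063 > 0 → root in [0.774500, 1.200000]
step 2: m = 0.987250, f(m) = -0.273367 < 0 → root in [0.774500, 0.987250]

[0.774500, 0.987250]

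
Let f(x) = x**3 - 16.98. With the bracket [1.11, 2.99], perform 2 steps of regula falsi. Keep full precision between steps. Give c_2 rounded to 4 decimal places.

False-position update: c = (a·f(b) − b·f(a))/(f(b) − f(a)); replace the endpoint whose sign matches f(c).
f(1.110000) = -15.612369, f(2.990000) = 9.750899
step 1: c = 2.267235, f(c) = -5.325613 < 0 → new bracket [2.267235, 2.990000]
step 2: c = 2.522544, f(c) = -0.928484 < 0 → new bracket [2.522544, 2.990000]

2.5225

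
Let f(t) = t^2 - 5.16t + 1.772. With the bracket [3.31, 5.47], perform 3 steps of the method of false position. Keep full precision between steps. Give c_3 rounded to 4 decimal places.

f(3.310000) = -4.351500, f(5.470000) = 3.467700
step 1: c = 4.512072, f(c) = -1.151498 < 0 → new bracket [4.512072, 5.470000]
step 2: c = 4.750869, f(c) = -0.171727 < 0 → new bracket [4.750869, 5.470000]
step 3: c = 4.784802, f(c) = -0.023250 < 0 → new bracket [4.784802, 5.470000]

4.7848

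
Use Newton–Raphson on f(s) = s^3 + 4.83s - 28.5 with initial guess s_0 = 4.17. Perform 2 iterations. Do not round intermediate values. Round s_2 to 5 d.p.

f'(s) = 3s^2 + 4.83
s_0 = 4.170000: f = 64.152813, f' = 56.996700 → s_1 = 4.170000 - (64.152813)/(56.996700) = 3.044447
s_1 = 3.044447: f = 14.422612, f' = 32.635971 → s_2 = 3.044447 - (14.422612)/(32.635971) = 2.602523

2.60252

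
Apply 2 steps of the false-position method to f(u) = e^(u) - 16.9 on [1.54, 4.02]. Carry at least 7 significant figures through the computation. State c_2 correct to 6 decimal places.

f(1.540000) = -12.235410, f(4.020000) = 38.801106
step 1: c = 2.134551, f(c) = -8.446749 < 0 → new bracket [2.134551, 4.020000]
step 2: c = 2.471623, f(c) = -5.058352 < 0 → new bracket [2.471623, 4.020000]

2.471623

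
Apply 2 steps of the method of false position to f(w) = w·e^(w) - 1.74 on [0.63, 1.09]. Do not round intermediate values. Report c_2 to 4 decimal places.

False-position update: c = (a·f(b) − b·f(a))/(f(b) − f(a)); replace the endpoint whose sign matches f(c).
f(0.630000) = -0.557105, f(1.090000) = 1.501959
step 1: c = 0.754459, f(c) = -0.135674 < 0 → new bracket [0.754459, 1.090000]
step 2: c = 0.782257, f(c) = -0.029670 < 0 → new bracket [0.782257, 1.090000]

0.7823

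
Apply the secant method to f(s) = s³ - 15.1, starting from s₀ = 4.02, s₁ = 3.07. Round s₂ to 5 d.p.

2.70523

f(s_0) = 49.864808, f(s_1) = 13.834443
s_2 = 3.070000 - (13.834443)·(3.070000 - 4.020000)/(13.834443 - (49.864808)) = 2.705232; f(s_2) = 4.697648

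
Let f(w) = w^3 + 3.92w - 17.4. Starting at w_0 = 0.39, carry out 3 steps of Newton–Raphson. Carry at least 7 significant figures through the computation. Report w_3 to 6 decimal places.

Newton update: w ← w − f(w)/f'(w).
f'(w) = 3w^2 + 3.92
w_0 = 0.390000: f = -15.811881, f' = 4.376300 → w_1 = 0.390000 - (-15.811881)/(4.376300) = 4.003071
w_1 = 4.003071: f = 62.439540, f' = 51.993723 → w_2 = 4.003071 - (62.439540)/(51.993723) = 2.802165
w_2 = 2.802165: f = 15.587455, f' = 27.476391 → w_3 = 2.802165 - (15.587455)/(27.476391) = 2.234862

2.234862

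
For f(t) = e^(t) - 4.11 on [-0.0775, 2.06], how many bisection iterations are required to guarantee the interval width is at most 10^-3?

Initial width b − a = 2.06 − -0.0775 = 2.137500.
After n steps the width is (b−a)/2^n; need (b−a)/2^n ≤ 10^-3.
So n ≥ log₂(2.137500/10^-3) = log₂(2137.5000) ≈ 11.0617.
Hence n = 12.

12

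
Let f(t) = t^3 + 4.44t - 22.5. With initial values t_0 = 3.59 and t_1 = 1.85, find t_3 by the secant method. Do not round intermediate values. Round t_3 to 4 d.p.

2.3349

Secant update: t_(k+1) = t_k − f(t_k)·(t_k − t_(k-1))/(f(t_k) − f(t_(k-1))).
f(t_0) = 39.707879, f(t_1) = -7.954375
t_2 = 1.850000 - (-7.954375)·(1.850000 - 3.590000)/(-7.954375 - (39.707879)) = 2.140389; f(t_2) = -3.190977
t_3 = 2.140389 - (-3.190977)·(2.140389 - 1.850000)/(-3.190977 - (-7.954375)) = 2.334920; f(t_3) = 0.596677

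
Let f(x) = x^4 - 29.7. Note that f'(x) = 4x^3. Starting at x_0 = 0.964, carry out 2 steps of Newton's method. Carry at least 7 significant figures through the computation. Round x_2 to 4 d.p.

x_0 = 0.964000: f = -28.836409, f' = 3.583365 → x_1 = 0.964000 - (-28.836409)/(3.583365) = 9.011298
x_1 = 9.011298: f = 6564.306991, f' = 2926.995426 → x_2 = 9.011298 - (6564.306991)/(2926.995426) = 6.768620

6.7686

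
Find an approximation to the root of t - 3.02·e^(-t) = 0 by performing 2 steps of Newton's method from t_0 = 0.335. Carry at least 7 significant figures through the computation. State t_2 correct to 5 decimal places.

Newton update: t ← t − f(t)/f'(t).
f'(t) = 1 + 3.02·e^(-t)
t_0 = 0.335000: f = -1.825321, f' = 3.160321 → t_1 = 0.335000 - (-1.825321)/(3.160321) = 0.912575
t_1 = 0.912575: f = -0.299923, f' = 2.212497 → t_2 = 0.912575 - (-0.299923)/(2.212497) = 1.048133

1.04813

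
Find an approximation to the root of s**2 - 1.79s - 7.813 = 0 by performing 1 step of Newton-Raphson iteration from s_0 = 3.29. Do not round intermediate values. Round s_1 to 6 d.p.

Newton update: s ← s − f(s)/f'(s).
f'(s) = 2s - 1.79
s_0 = 3.290000: f = -2.878000, f' = 4.790000 → s_1 = 3.290000 - (-2.878000)/(4.790000) = 3.890835

3.890835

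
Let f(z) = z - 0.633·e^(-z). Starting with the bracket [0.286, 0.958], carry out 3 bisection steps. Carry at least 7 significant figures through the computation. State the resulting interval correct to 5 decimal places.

[0.37000, 0.45400]

f(0.286000) = -0.189549, f(0.958000) = 0.715144 (opposite signs)
step 1: m = 0.622000, f(m) = 0.282162 > 0 → root in [0.286000, 0.622000]
step 2: m = 0.454000, f(m) = 0.051993 > 0 → root in [0.286000, 0.454000]
step 3: m = 0.370000, f(m) = -0.067235 < 0 → root in [0.370000, 0.454000]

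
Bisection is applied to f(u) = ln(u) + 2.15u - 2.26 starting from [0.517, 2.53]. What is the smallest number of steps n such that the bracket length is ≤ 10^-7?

Initial width b − a = 2.53 − 0.517 = 2.013000.
After n steps the width is (b−a)/2^n; need (b−a)/2^n ≤ 10^-7.
So n ≥ log₂(2.013000/10^-7) = log₂(20130000.0000) ≈ 24.2628.
Hence n = 25.

25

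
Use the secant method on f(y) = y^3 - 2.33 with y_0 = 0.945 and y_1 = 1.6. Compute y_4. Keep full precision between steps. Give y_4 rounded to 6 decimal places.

1.326705

Secant update: y_(k+1) = y_k − f(y_k)·(y_k − y_(k-1))/(f(y_k) − f(y_(k-1))).
f(y_0) = -1.486091, f(y_1) = 1.766000
y_2 = 1.600000 - (1.766000)·(1.600000 - 0.945000)/(1.766000 - (-1.486091)) = 1.244312; f(y_2) = -0.403417
y_3 = 1.244312 - (-0.403417)·(1.244312 - 1.600000)/(-0.403417 - (1.766000)) = 1.310454; f(y_3) = -0.079569
y_4 = 1.310454 - (-0.079569)·(1.310454 - 1.244312)/(-0.079569 - (-0.403417)) = 1.326705; f(y_4) = 0.005197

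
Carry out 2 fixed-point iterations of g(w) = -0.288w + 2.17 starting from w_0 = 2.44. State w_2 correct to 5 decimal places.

w_1 = g(2.440000) = 1.467280
w_2 = g(1.467280) = 1.747423

1.74742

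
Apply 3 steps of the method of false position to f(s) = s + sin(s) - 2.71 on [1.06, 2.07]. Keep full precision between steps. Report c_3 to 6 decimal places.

f(1.060000) = -0.777645, f(2.070000) = 0.237964
step 1: c = 1.833350, f(c) = 0.089080 > 0 → new bracket [1.060000, 1.833350]
step 2: c = 1.753867, f(c) = 0.027156 > 0 → new bracket [1.060000, 1.753867]
step 3: c = 1.730454, f(c) = 0.007736 > 0 → new bracket [1.060000, 1.730454]

1.730454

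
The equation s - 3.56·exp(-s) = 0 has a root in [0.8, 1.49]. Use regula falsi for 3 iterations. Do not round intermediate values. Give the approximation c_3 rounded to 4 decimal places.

1.1396

f(0.800000) = -0.799611, f(1.490000) = 0.687673
step 1: c = 1.170966, f(c) = 0.067126 > 0 → new bracket [0.800000, 1.170966]
step 2: c = 1.142236, f(c) = 0.006223 > 0 → new bracket [0.800000, 1.142236]
step 3: c = 1.139593, f(c) = 0.000574 > 0 → new bracket [0.800000, 1.139593]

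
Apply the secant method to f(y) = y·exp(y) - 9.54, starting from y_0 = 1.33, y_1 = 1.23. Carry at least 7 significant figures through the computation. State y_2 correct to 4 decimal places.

f(y_0) = -4.511212, f(y_1) = -5.331888
y_2 = 1.230000 - (-5.331888)·(1.230000 - 1.330000)/(-5.331888 - (-4.511212)) = 1.879695; f(y_2) = 2.774836

1.8797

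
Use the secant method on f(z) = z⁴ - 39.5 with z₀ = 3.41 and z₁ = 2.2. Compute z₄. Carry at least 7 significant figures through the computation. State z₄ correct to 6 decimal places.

f(z_0) = 95.712710, f(z_1) = -16.074400
z_2 = 2.200000 - (-16.074400)·(2.200000 - 3.410000)/(-16.074400 - (95.712710)) = 2.373992; f(z_2) = -7.737348
z_3 = 2.373992 - (-7.737348)·(2.373992 - 2.200000)/(-7.737348 - (-16.074400)) = 2.535468; f(z_3) = 1.826852
z_4 = 2.535468 - (1.826852)·(2.535468 - 2.373992)/(1.826852 - (-7.737348)) = 2.504624; f(z_4) = -0.147681

2.504624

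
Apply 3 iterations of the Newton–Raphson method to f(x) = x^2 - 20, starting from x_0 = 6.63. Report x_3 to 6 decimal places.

f'(x) = 2x
x_0 = 6.630000: f = 23.956900, f' = 13.260000 → x_1 = 6.630000 - (23.956900)/(13.260000) = 4.823296
x_1 = 4.823296: f = 3.264181, f' = 9.646591 → x_2 = 4.823296 - (3.264181)/(9.646591) = 4.484919
x_2 = 4.484919: f = 0.114499, f' = 8.969838 → x_3 = 4.484919 - (0.114499)/(8.969838) = 4.472154

4.472154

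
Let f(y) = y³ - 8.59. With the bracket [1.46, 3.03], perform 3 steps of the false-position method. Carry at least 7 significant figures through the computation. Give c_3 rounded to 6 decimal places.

f(1.460000) = -5.477864, f(3.030000) = 19.228127
step 1: c = 1.808104, f(c) = -2.678877 < 0 → new bracket [1.808104, 3.030000]
step 2: c = 1.957522, f(c) = -1.088985 < 0 → new bracket [1.957522, 3.030000]
step 3: c = 2.015006, f(c) = -0.408570 < 0 → new bracket [2.015006, 3.030000]

2.015006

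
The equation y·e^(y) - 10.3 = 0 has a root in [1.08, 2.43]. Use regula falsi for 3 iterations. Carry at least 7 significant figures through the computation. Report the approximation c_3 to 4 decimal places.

f(1.080000) = -7.119746, f(2.430000) = 17.302083
step 1: c = 1.473568, f(c) = -3.868196 < 0 → new bracket [1.473568, 2.430000]
step 2: c = 1.648326, f(c) = -1.731559 < 0 → new bracket [1.648326, 2.430000]
step 3: c = 1.719437, f(c) = -0.703153 < 0 → new bracket [1.719437, 2.430000]

1.7194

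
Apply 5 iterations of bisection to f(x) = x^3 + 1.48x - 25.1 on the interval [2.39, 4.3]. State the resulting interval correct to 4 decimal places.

[2.7481, 2.8078]

f(2.390000) = -7.910881, f(4.300000) = 60.771000 (opposite signs)
step 1: m = 3.345000, f(m) = 17.277889 > 0 → root in [2.390000, 3.345000]
step 2: m = 2.867500, f(m) = 2.722080 > 0 → root in [2.390000, 2.867500]
step 3: m = 2.628750, f(m) = -3.043929 < 0 → root in [2.628750, 2.867500]
step 4: m = 2.748125, f(m) = -0.278410 < 0 → root in [2.748125, 2.867500]
step 5: m = 2.807812, f(m) = 1.191826 > 0 → root in [2.748125, 2.807812]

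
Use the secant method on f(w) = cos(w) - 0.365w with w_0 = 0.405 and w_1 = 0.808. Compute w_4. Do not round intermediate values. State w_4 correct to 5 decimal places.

1.14109

f(w_0) = 0.771277, f(w_1) = 0.396026
w_2 = 0.808000 - (0.396026)·(0.808000 - 0.405000)/(0.396026 - (0.771277)) = 1.233310; f(w_2) = -0.119042
w_3 = 1.233310 - (-0.119042)·(1.233310 - 0.808000)/(-0.119042 - (0.396026)) = 1.135013; f(w_3) = 0.007841
w_4 = 1.135013 - (0.007841)·(1.135013 - 1.233310)/(0.007841 - (-0.119042)) = 1.141087; f(w_4) = 0.000109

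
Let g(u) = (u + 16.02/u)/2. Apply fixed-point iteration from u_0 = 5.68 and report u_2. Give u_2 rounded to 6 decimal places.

u_1 = g(5.680000) = 4.250211
u_2 = g(4.250211) = 4.009718

4.009718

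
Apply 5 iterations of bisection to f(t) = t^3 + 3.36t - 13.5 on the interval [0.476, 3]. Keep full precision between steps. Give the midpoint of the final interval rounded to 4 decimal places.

1.9352

f(0.476000) = -11.792790, f(3.000000) = 23.580000 (opposite signs)
step 1: m = 1.738000, f(m) = -2.410441 < 0 → root in [1.738000, 3.000000]
step 2: m = 2.369000, f(m) = 7.755049 > 0 → root in [1.738000, 2.369000]
step 3: m = 2.053500, f(m) = 2.059087 > 0 → root in [1.738000, 2.053500]
step 4: m = 1.895750, f(m) = -0.317205 < 0 → root in [1.895750, 2.053500]
step 5: m = 1.974625, f(m) = 0.834087 > 0 → root in [1.895750, 1.974625]
Midpoint of [1.895750, 1.974625] = 1.935187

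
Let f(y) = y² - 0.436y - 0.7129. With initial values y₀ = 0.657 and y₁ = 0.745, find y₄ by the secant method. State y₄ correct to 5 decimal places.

f(y_0) = -0.567703, f(y_1) = -0.482695
y_2 = 0.745000 - (-0.482695)·(0.745000 - 0.657000)/(-0.482695 - (-0.567703)) = 1.244684; f(y_2) = 0.293657
y_3 = 1.244684 - (0.293657)·(1.244684 - 0.745000)/(0.293657 - (-0.482695)) = 1.055678; f(y_3) = -0.058720
y_4 = 1.055678 - (-0.058720)·(1.055678 - 1.244684)/(-0.058720 - (0.293657)) = 1.087174; f(y_4) = -0.004961

1.08717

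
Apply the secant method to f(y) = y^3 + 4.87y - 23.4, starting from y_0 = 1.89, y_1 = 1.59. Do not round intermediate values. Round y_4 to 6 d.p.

2.300283

Secant update: y_(k+1) = y_k − f(y_k)·(y_k − y_(k-1))/(f(y_k) − f(y_(k-1))).
f(y_0) = -7.444431, f(y_1) = -11.637021
y_2 = 1.590000 - (-11.637021)·(1.590000 - 1.890000)/(-11.637021 - (-7.444431)) = 2.422685; f(y_2) = 2.618187
y_3 = 2.422685 - (2.618187)·(2.422685 - 1.590000)/(2.618187 - (-11.637021)) = 2.269750; f(y_3) = -0.653108
y_4 = 2.269750 - (-0.653108)·(2.269750 - 2.422685)/(-0.653108 - (2.618187)) = 2.300283; f(y_4) = -0.026134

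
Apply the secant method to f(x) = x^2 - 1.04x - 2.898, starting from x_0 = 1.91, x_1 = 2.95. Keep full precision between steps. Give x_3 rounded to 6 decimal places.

f(x_0) = -1.236300, f(x_1) = 2.736500
x_2 = 2.950000 - (2.736500)·(2.950000 - 1.910000)/(2.736500 - (-1.236300)) = 2.233639; f(x_2) = -0.231842
x_3 = 2.233639 - (-0.231842)·(2.233639 - 2.950000)/(-0.231842 - (2.736500)) = 2.289590; f(x_3) = -0.036951

2.289590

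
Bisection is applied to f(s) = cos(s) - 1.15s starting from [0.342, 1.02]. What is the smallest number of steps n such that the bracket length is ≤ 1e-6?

20

Initial width b − a = 1.02 − 0.342 = 0.678000.
After n steps the width is (b−a)/2^n; need (b−a)/2^n ≤ 1e-6.
So n ≥ log₂(0.678000/1e-6) = log₂(678000.0000) ≈ 19.3709.
Hence n = 20.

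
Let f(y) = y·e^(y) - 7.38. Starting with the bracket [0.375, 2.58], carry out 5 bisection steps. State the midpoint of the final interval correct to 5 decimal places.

f(0.375000) = -6.834378, f(2.580000) = 26.668616 (opposite signs)
step 1: m = 1.477500, f(m) = -0.905629 < 0 → root in [1.477500, 2.580000]
step 2: m = 2.028750, f(m) = 8.047781 > 0 → root in [1.477500, 2.028750]
step 3: m = 1.753125, f(m) = 2.740114 > 0 → root in [1.477500, 1.753125]
step 4: m = 1.615312, f(m) = 0.744149 > 0 → root in [1.477500, 1.615312]
step 5: m = 1.546406, f(m) = -0.120290 < 0 → root in [1.546406, 1.615312]
Midpoint of [1.546406, 1.615312] = 1.580859

1.58086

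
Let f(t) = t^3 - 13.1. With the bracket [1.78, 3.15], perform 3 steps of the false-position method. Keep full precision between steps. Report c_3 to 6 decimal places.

2.343463

False-position update: c = (a·f(b) − b·f(a))/(f(b) − f(a)); replace the endpoint whose sign matches f(c).
f(1.780000) = -7.460248, f(3.150000) = 18.155875
step 1: c = 2.178989, f(c) = -2.754182 < 0 → new bracket [2.178989, 3.150000]
step 2: c = 2.306886, f(c) = -0.823392 < 0 → new bracket [2.306886, 3.150000]
step 3: c = 2.343463, f(c) = -0.230119 < 0 → new bracket [2.343463, 3.150000]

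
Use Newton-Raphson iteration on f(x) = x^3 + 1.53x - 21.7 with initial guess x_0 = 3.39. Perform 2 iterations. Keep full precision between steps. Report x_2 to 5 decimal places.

f'(x) = 3x^2 + 1.53
x_0 = 3.390000: f = 22.444919, f' = 36.006300 → x_1 = 3.390000 - (22.444919)/(36.006300) = 2.766639
x_1 = 2.766639: f = 3.709621, f' = 24.492876 → x_2 = 2.766639 - (3.709621)/(24.492876) = 2.615182

2.61518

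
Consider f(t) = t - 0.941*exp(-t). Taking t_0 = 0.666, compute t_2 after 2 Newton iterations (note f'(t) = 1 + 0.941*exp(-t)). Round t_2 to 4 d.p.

0.5454

t_0 = 0.666000: f = 0.182552, f' = 1.483448 → t_1 = 0.666000 - (0.182552)/(1.483448) = 0.542941
t_1 = 0.542941: f = -0.003815, f' = 1.546756 → t_2 = 0.542941 - (-0.003815)/(1.546756) = 0.545407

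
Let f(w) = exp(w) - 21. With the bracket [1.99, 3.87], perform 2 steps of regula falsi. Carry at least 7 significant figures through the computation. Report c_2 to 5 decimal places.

False-position update: c = (a·f(b) − b·f(a))/(f(b) − f(a)); replace the endpoint whose sign matches f(c).
f(1.990000) = -13.684466, f(3.870000) = 26.942386
step 1: c = 2.623246, f(c) = -7.219616 < 0 → new bracket [2.623246, 3.870000]
step 2: c = 2.886728, f(c) = -3.065460 < 0 → new bracket [2.886728, 3.870000]

2.88673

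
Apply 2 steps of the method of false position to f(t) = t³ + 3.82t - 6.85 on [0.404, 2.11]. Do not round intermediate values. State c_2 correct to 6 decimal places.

False-position update: c = (a·f(b) − b·f(a))/(f(b) − f(a)); replace the endpoint whose sign matches f(c).
f(0.404000) = -5.240781, f(2.110000) = 10.604131
step 1: c = 0.968268, f(c) = -2.243425 < 0 → new bracket [0.968268, 2.110000]
step 2: c = 1.167636, f(c) = -0.797709 < 0 → new bracket [1.167636, 2.110000]

1.167636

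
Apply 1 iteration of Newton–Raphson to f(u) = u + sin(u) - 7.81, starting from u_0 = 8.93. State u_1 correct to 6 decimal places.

f'(u) = 1 + cos(u)
u_0 = 8.930000: f = 1.594836, f' = 0.119926 → u_1 = 8.930000 - (1.594836)/(0.119926) = -4.368521

-4.368521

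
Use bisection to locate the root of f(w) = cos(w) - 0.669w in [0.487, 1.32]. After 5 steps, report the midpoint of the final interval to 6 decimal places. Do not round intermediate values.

0.916516

f(0.487000) = 0.557938, f(1.320000) = -0.634905 (opposite signs)
step 1: m = 0.903500, f(m) = 0.014423 > 0 → root in [0.903500, 1.320000]
step 2: m = 1.111750, f(m) = -0.300667 < 0 → root in [0.903500, 1.111750]
step 3: m = 1.007625, f(m) = -0.140231 < 0 → root in [0.903500, 1.007625]
step 4: m = 0.955562, f(m) = -0.062122 < 0 → root in [0.903500, 0.955562]
step 5: m = 0.929531, f(m) = -0.023647 < 0 → root in [0.903500, 0.929531]
Midpoint of [0.903500, 0.929531] = 0.916516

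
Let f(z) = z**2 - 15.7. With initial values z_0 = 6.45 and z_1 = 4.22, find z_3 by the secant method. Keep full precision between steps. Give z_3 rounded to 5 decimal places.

3.96420

f(z_0) = 25.902500, f(z_1) = 2.108400
z_2 = 4.220000 - (2.108400)·(4.220000 - 6.450000)/(2.108400 - (25.902500)) = 4.022399; f(z_2) = 0.479696
z_3 = 4.022399 - (0.479696)·(4.022399 - 4.220000)/(0.479696 - (2.108400)) = 3.964201; f(z_3) = 0.014887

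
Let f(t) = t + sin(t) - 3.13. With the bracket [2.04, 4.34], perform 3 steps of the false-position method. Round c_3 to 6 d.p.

f(2.040000) = -0.198071, f(4.340000) = 0.278539
step 1: c = 2.995841, f(c) = 0.011077 > 0 → new bracket [2.040000, 2.995841]
step 2: c = 2.945217, f(c) = 0.010333 > 0 → new bracket [2.040000, 2.945217]
step 3: c = 2.900335, f(c) = 0.009259 > 0 → new bracket [2.040000, 2.900335]

2.900335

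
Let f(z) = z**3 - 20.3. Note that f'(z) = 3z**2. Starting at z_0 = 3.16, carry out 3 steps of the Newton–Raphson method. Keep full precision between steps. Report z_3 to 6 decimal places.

2.727923

z_0 = 3.160000: f = 11.254496, f' = 29.956800 → z_1 = 3.160000 - (11.254496)/(29.956800) = 2.784309
z_1 = 2.784309: f = 1.285015, f' = 23.257132 → z_2 = 2.784309 - (1.285015)/(23.257132) = 2.729057
z_2 = 2.729057: f = 0.025331, f' = 22.343250 → z_3 = 2.729057 - (0.025331)/(22.343250) = 2.727923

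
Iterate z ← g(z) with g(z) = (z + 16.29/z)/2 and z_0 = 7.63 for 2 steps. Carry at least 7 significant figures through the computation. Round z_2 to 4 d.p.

4.1095

z_1 = g(7.630000) = 4.882497
z_2 = g(4.882497) = 4.109452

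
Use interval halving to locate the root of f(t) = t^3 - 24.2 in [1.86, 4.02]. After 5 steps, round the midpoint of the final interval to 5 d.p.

2.90625

f(1.860000) = -17.765144, f(4.020000) = 40.764808 (opposite signs)
step 1: m = 2.940000, f(m) = 1.212184 > 0 → root in [1.860000, 2.940000]
step 2: m = 2.400000, f(m) = -10.376000 < 0 → root in [2.400000, 2.940000]
step 3: m = 2.670000, f(m) = -5.165837 < 0 → root in [2.670000, 2.940000]
step 4: m = 2.805000, f(m) = -2.130190 < 0 → root in [2.805000, 2.940000]
step 5: m = 2.872500, f(m) = -0.498266 < 0 → root in [2.872500, 2.940000]
Midpoint of [2.872500, 2.940000] = 2.906250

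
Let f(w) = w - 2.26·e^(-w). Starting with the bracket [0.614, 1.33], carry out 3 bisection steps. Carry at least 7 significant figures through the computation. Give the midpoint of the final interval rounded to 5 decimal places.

0.92725

f(0.614000) = -0.609071, f(1.330000) = 0.732281 (opposite signs)
step 1: m = 0.972000, f(m) = 0.116984 > 0 → root in [0.614000, 0.972000]
step 2: m = 0.793000, f(m) = -0.229617 < 0 → root in [0.793000, 0.972000]
step 3: m = 0.882500, f(m) = -0.052569 < 0 → root in [0.882500, 0.972000]
Midpoint of [0.882500, 0.972000] = 0.927250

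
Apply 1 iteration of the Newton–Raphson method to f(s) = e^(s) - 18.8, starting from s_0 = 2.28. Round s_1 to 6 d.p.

Newton update: s ← s − f(s)/f'(s).
f'(s) = e^(s)
s_0 = 2.280000: f = -9.023320, f' = 9.776680 → s_1 = 2.280000 - (-9.023320)/(9.776680) = 3.202943

3.202943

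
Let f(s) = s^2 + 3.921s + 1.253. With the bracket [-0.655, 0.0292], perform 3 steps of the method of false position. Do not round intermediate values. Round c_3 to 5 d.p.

-0.35137

f(-0.655000) = -0.886230, f(0.029200) = 1.368346
step 1: c = -0.386054, f(c) = -0.111681 < 0 → new bracket [-0.386054, 0.029200]
step 2: c = -0.354720, f(c) = -0.012030 < 0 → new bracket [-0.354720, 0.029200]
step 3: c = -0.351374, f(c) = -0.001273 < 0 → new bracket [-0.351374, 0.029200]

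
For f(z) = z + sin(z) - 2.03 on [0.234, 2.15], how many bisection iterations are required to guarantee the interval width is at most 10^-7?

Initial width b − a = 2.15 − 0.234 = 1.916000.
After n steps the width is (b−a)/2^n; need (b−a)/2^n ≤ 10^-7.
So n ≥ log₂(1.916000/10^-7) = log₂(19160000.0000) ≈ 24.1916.
Hence n = 25.

25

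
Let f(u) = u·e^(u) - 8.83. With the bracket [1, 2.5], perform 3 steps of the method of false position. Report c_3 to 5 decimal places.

False-position update: c = (a·f(b) − b·f(a))/(f(b) − f(a)); replace the endpoint whose sign matches f(c).
f(1.000000) = -6.111718, f(2.500000) = 21.626235
step 1: c = 1.330507, f(c) = -3.796747 < 0 → new bracket [1.330507, 2.500000]
step 2: c = 1.505162, f(c) = -2.049416 < 0 → new bracket [1.505162, 2.500000]
step 3: c = 1.591278, f(c) = -1.016797 < 0 → new bracket [1.591278, 2.500000]

1.59128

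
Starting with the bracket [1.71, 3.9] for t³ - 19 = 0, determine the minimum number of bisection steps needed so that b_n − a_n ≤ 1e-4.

15

Initial width b − a = 3.9 − 1.71 = 2.190000.
After n steps the width is (b−a)/2^n; need (b−a)/2^n ≤ 1e-4.
So n ≥ log₂(2.190000/1e-4) = log₂(21900.0000) ≈ 14.4186.
Hence n = 15.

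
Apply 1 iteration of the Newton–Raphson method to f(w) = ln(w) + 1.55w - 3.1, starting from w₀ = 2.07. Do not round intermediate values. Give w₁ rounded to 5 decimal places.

f'(w) = 1/w + 1.55
w_0 = 2.070000: f = 0.836049, f' = 2.033092 → w_1 = 2.070000 - (0.836049)/(2.033092) = 1.658780

1.65878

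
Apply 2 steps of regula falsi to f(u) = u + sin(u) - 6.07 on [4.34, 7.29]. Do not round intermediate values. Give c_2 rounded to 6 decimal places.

6.186635

f(4.340000) = -2.661461, f(7.290000) = 2.065133
step 1: c = 6.001092, f(c) = -0.347274 < 0 → new bracket [6.001092, 7.290000]
step 2: c = 6.186635, f(c) = 0.020234 > 0 → new bracket [6.001092, 6.186635]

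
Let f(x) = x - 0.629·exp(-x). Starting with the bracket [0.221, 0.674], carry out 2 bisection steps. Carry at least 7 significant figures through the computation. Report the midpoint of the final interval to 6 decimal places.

0.390875

f(0.221000) = -0.283280, f(0.674000) = 0.353420 (opposite signs)
step 1: m = 0.447500, f(m) = 0.045428 > 0 → root in [0.221000, 0.447500]
step 2: m = 0.334250, f(m) = -0.116035 < 0 → root in [0.334250, 0.447500]
Midpoint of [0.334250, 0.447500] = 0.390875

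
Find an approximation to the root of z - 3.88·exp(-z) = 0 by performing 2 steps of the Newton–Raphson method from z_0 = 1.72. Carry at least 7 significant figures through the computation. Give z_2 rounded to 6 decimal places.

1.184232

Newton update: z ← z − f(z)/f'(z).
f'(z) = 1 + 3.88·exp(-z)
z_0 = 1.720000: f = 1.025223, f' = 1.694777 → z_1 = 1.720000 - (1.025223)/(1.694777) = 1.115069
z_1 = 1.115069: f = -0.157155, f' = 2.272224 → z_2 = 1.115069 - (-0.157155)/(2.272224) = 1.184232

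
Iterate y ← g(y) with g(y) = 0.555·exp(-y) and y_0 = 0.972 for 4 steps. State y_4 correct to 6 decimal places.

y_1 = g(0.972000) = 0.209971
y_2 = g(0.209971) = 0.449887
y_3 = g(0.449887) = 0.353923
y_4 = g(0.353923) = 0.389570

0.389570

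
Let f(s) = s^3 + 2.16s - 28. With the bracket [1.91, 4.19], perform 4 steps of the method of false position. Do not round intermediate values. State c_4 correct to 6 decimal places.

2.784246

f(1.910000) = -16.906529, f(4.190000) = 54.610459
step 1: c = 2.448989, f(c) = -8.022252 < 0 → new bracket [2.448989, 4.190000]
step 2: c = 2.671985, f(c) = -3.151866 < 0 → new bracket [2.671985, 4.190000]
step 3: c = 2.754817, f(c) = -1.143239 < 0 → new bracket [2.754817, 4.190000]
step 4: c = 2.784246, f(c) = -0.402486 < 0 → new bracket [2.784246, 4.190000]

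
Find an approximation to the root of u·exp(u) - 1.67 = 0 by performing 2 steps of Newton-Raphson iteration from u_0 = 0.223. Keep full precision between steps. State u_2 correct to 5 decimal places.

0.85407

f'(u) = (u + 1)·exp(u)
u_0 = 0.223000: f = -1.391290, f' = 1.528531 → u_1 = 0.223000 - (-1.391290)/(1.528531) = 1.133214
u_1 = 1.133214: f = 1.849335, f' = 6.624957 → u_2 = 1.133214 - (1.849335)/(6.624957) = 0.854067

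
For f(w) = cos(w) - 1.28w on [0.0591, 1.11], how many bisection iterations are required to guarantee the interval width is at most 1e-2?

Initial width b − a = 1.11 − 0.0591 = 1.050900.
After n steps the width is (b−a)/2^n; need (b−a)/2^n ≤ 1e-2.
So n ≥ log₂(1.050900/1e-2) = log₂(105.0900) ≈ 6.7155.
Hence n = 7.

7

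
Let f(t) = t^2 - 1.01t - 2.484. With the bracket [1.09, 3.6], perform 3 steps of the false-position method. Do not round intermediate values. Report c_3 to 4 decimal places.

2.1165

f(1.090000) = -2.396800, f(3.600000) = 6.840000
step 1: c = 1.741304, f(c) = -1.210577 < 0 → new bracket [1.741304, 3.600000]
step 2: c = 2.020799, f(c) = -0.441378 < 0 → new bracket [2.020799, 3.600000]
step 3: c = 2.116526, f(c) = -0.142009 < 0 → new bracket [2.116526, 3.600000]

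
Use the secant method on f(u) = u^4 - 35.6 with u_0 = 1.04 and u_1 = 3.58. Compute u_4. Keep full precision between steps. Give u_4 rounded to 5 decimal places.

f(u_0) = -34.430141, f(u_1) = 128.660109
u_2 = 3.580000 - (128.660109)·(3.580000 - 1.040000)/(128.660109 - (-34.430141)) = 1.576222; f(u_2) = -29.427382
u_3 = 1.576222 - (-29.427382)·(1.576222 - 3.580000)/(-29.427382 - (128.660109)) = 1.949218; f(u_3) = -21.164188
u_4 = 1.949218 - (-21.164188)·(1.949218 - 1.576222)/(-21.164188 - (-29.427382)) = 2.904556; f(u_4) = 35.573644

2.90456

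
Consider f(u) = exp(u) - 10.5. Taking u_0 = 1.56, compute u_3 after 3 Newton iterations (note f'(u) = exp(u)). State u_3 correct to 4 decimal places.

u_0 = 1.560000: f = -5.741179, f' = 4.758821 → u_1 = 1.560000 - (-5.741179)/(4.758821) = 2.766429
u_1 = 2.766429: f = 5.401743, f' = 15.901743 → u_2 = 2.766429 - (5.401743)/(15.901743) = 2.426734
u_2 = 2.426734: f = 0.821841, f' = 11.321841 → u_3 = 2.426734 - (0.821841)/(11.321841) = 2.354145

2.3541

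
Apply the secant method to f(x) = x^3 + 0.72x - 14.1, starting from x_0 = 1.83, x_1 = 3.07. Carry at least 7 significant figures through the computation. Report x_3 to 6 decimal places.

f(x_0) = -6.653913, f(x_1) = 17.044843
x_2 = 3.070000 - (17.044843)·(3.070000 - 1.830000)/(17.044843 - (-6.653913)) = 2.178155; f(x_2) = -2.197771
x_3 = 2.178155 - (-2.197771)·(2.178155 - 3.070000)/(-2.197771 - (17.044843)) = 2.280016; f(x_3) = -0.605780

2.280016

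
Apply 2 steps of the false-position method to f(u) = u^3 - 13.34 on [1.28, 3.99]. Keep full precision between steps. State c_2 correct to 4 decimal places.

f(1.280000) = -11.242848, f(3.990000) = 50.181199
step 1: c = 1.776029, f(c) = -7.737908 < 0 → new bracket [1.776029, 3.990000]
step 2: c = 2.071812, f(c) = -4.446939 < 0 → new bracket [2.071812, 3.990000]

2.0718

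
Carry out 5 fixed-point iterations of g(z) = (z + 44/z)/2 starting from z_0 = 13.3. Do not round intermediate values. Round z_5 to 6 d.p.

6.633250

z_1 = g(13.300000) = 8.304135
z_2 = g(8.304135) = 6.801350
z_3 = g(6.801350) = 6.635327
z_4 = g(6.635327) = 6.633250
z_5 = g(6.633250) = 6.633250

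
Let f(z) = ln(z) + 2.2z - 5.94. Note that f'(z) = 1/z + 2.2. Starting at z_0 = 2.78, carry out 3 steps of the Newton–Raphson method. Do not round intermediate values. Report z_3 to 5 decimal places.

2.31788

z_0 = 2.780000: f = 1.198451, f' = 2.559712 → z_1 = 2.780000 - (1.198451)/(2.559712) = 2.311802
z_1 = 2.311802: f = -0.016007, f' = 2.632563 → z_2 = 2.311802 - (-0.016007)/(2.632563) = 2.317883
z_2 = 2.317883: f = -0.000003, f' = 2.631428 → z_3 = 2.317883 - (-0.000003)/(2.631428) = 2.317884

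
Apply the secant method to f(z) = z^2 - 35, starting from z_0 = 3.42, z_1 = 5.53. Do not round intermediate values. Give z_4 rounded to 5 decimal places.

f(z_0) = -23.303600, f(z_1) = -4.419100
z_2 = 5.530000 - (-4.419100)·(5.530000 - 3.420000)/(-4.419100 - (-23.303600)) = 6.023754; f(z_2) = 1.285615
z_3 = 6.023754 - (1.285615)·(6.023754 - 5.530000)/(1.285615 - (-4.419100)) = 5.912482; f(z_3) = -0.042560
z_4 = 5.912482 - (-0.042560)·(5.912482 - 6.023754)/(-0.042560 - (1.285615)) = 5.916047; f(z_4) = -0.000384

5.91605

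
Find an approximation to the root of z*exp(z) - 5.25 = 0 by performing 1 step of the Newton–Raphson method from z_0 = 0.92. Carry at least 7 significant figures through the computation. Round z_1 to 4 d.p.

1.5305

f'(z) = (z+1)*exp(z)
z_0 = 0.920000: f = -2.941453, f' = 4.817838 → z_1 = 0.920000 - (-2.941453)/(4.817838) = 1.530534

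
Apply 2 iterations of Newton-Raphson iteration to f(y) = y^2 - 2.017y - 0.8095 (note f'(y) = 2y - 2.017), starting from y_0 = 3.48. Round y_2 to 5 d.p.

y_0 = 3.480000: f = 4.281740, f' = 4.943000 → y_1 = 3.480000 - (4.281740)/(4.943000) = 2.613777
y_1 = 2.613777: f = 0.750342, f' = 3.210554 → y_2 = 2.613777 - (0.750342)/(3.210554) = 2.380066

2.38007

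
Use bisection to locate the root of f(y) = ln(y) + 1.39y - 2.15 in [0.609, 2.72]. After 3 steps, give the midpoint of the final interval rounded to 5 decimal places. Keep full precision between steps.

1.26869

f(0.609000) = -1.799427, f(2.720000) = 2.631432 (opposite signs)
step 1: m = 1.664500, f(m) = 0.673180 > 0 → root in [0.609000, 1.664500]
step 2: m = 1.136750, f(m) = -0.441744 < 0 → root in [1.136750, 1.664500]
step 3: m = 1.400625, f(m) = 0.133787 > 0 → root in [1.136750, 1.400625]
Midpoint of [1.136750, 1.400625] = 1.268688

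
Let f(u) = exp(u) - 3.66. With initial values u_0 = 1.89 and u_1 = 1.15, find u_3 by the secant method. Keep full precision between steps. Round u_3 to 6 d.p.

1.300520

f(u_0) = 2.959369, f(u_1) = -0.501807
u_2 = 1.150000 - (-0.501807)·(1.150000 - 1.890000)/(-0.501807 - (2.959369)) = 1.257286; f(u_2) = -0.144132
u_3 = 1.257286 - (-0.144132)·(1.257286 - 1.150000)/(-0.144132 - (-0.501807)) = 1.300520; f(u_3) = 0.011204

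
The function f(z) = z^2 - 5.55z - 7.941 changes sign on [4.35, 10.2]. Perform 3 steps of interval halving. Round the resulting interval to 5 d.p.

f(4.350000) = -13.161000, f(10.200000) = 39.489000 (opposite signs)
step 1: m = 7.275000, f(m) = 4.608375 > 0 → root in [4.350000, 7.275000]
step 2: m = 5.812500, f(m) = -6.415219 < 0 → root in [5.812500, 7.275000]
step 3: m = 6.543750, f(m) = -1.438148 < 0 → root in [6.543750, 7.275000]

[6.54375, 7.27500]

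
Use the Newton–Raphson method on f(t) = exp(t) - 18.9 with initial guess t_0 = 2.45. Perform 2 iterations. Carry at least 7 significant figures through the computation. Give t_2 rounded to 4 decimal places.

2.9488

f'(t) = exp(t)
t_0 = 2.450000: f = -7.311653, f' = 11.588347 → t_1 = 2.450000 - (-7.311653)/(11.588347) = 3.080949
t_1 = 3.080949: f = 2.879056, f' = 21.779056 → t_2 = 3.080949 - (2.879056)/(21.779056) = 2.948755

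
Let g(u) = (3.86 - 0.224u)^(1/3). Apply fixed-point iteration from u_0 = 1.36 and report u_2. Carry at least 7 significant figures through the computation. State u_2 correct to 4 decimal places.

1.5209

u_1 = g(1.360000) = 1.526258
u_2 = g(1.526258) = 1.520910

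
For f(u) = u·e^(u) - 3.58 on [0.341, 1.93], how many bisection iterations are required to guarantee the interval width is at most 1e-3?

Initial width b − a = 1.93 − 0.341 = 1.589000.
After n steps the width is (b−a)/2^n; need (b−a)/2^n ≤ 1e-3.
So n ≥ log₂(1.589000/1e-3) = log₂(1589.0000) ≈ 10.6339.
Hence n = 11.

11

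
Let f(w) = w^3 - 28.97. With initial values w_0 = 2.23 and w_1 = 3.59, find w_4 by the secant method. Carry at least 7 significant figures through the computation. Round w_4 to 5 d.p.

3.07244

f(w_0) = -17.880433, f(w_1) = 17.298279
w_2 = 3.590000 - (17.298279)·(3.590000 - 2.230000)/(17.298279 - (-17.880433)) = 2.921253; f(w_2) = -4.040848
w_3 = 2.921253 - (-4.040848)·(2.921253 - 3.590000)/(-4.040848 - (17.298279)) = 3.047889; f(w_3) = -0.656243
w_4 = 3.047889 - (-0.656243)·(3.047889 - 2.921253)/(-0.656243 - (-4.040848)) = 3.072443; f(w_4) = 0.033565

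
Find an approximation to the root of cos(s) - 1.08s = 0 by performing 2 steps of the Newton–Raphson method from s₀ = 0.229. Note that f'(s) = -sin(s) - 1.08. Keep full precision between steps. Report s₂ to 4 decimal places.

Newton update: s ← s − f(s)/f'(s).
s_0 = 0.229000: f = 0.726574, f' = -1.307004 → s_1 = 0.229000 - (0.726574)/(-1.307004) = 0.784908
s_1 = 0.784908: f = -0.140247, f' = -1.786760 → s_2 = 0.784908 - (-0.140247)/(-1.786760) = 0.706415

0.7064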